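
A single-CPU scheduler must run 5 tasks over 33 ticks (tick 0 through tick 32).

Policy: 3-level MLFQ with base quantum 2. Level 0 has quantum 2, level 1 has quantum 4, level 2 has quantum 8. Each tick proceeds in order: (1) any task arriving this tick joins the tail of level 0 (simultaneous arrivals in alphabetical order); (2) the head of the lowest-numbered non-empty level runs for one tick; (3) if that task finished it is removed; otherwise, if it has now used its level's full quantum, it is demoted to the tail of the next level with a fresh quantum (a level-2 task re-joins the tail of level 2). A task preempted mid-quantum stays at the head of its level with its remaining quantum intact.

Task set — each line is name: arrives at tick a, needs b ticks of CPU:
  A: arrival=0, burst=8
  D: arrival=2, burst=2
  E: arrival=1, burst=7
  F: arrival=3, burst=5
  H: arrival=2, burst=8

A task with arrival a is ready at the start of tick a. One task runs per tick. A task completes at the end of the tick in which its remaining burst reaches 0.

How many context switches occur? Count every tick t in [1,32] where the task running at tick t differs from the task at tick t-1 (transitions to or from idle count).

t=0: L0/L1/L2 = A/-/- → run A
t=1: L0/L1/L2 = AE/-/- → run A
t=2: L0/L1/L2 = EDH/A/- → run E
t=3: L0/L1/L2 = EDHF/A/- → run E
t=4: L0/L1/L2 = DHF/AE/- → run D
t=5: L0/L1/L2 = DHF/AE/- → run D
t=6: L0/L1/L2 = HF/AE/- → run H
t=7: L0/L1/L2 = HF/AE/- → run H
t=8: L0/L1/L2 = F/AEH/- → run F
t=9: L0/L1/L2 = F/AEH/- → run F
t=10: L0/L1/L2 = -/AEHF/- → run A
t=11: L0/L1/L2 = -/AEHF/- → run A
t=12: L0/L1/L2 = -/AEHF/- → run A
t=13: L0/L1/L2 = -/AEHF/- → run A
t=14: L0/L1/L2 = -/EHF/A → run E
t=15: L0/L1/L2 = -/EHF/A → run E
t=16: L0/L1/L2 = -/EHF/A → run E
t=17: L0/L1/L2 = -/EHF/A → run E
t=18: L0/L1/L2 = -/HF/AE → run H
t=19: L0/L1/L2 = -/HF/AE → run H
t=20: L0/L1/L2 = -/HF/AE → run H
t=21: L0/L1/L2 = -/HF/AE → run H
t=22: L0/L1/L2 = -/F/AEH → run F
t=23: L0/L1/L2 = -/F/AEH → run F
t=24: L0/L1/L2 = -/F/AEH → run F
t=25: L0/L1/L2 = -/-/AEH → run A
t=26: L0/L1/L2 = -/-/AEH → run A
t=27: L0/L1/L2 = -/-/EH → run E
t=28: L0/L1/L2 = -/-/H → run H
t=29: L0/L1/L2 = -/-/H → run H
t=30: (idle)
t=31: (idle)
t=32: (idle)

context switches = 12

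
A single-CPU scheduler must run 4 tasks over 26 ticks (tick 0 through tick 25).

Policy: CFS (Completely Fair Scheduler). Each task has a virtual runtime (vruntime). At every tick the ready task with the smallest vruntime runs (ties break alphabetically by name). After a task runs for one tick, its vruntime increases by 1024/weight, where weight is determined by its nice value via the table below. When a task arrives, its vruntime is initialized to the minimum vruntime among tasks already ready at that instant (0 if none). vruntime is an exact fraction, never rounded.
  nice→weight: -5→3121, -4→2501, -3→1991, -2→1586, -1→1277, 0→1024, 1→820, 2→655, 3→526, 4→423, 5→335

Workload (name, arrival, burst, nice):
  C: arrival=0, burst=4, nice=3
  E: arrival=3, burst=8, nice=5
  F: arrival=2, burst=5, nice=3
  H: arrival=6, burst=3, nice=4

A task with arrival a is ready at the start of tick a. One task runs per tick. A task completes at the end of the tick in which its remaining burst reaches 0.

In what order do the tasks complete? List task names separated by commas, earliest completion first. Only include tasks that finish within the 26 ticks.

completion order = C, H, F, E

t=0: vr[C=0] → run C
t=1: vr[C=512/263] → run C
t=2: vr[C=1024/263 F=1024/263] → run C
t=3: vr[C=1536/263 E=1024/263 F=1024/263] → run E
t=4: vr[C=1536/263 E=612352/88105 F=1024/263] → run F
t=5: vr[C=1536/263 E=612352/88105 F=1536/263] → run C
t=6: vr[E=612352/88105 F=1536/263 H=1536/263] → run F
t=7: vr[E=612352/88105 F=2048/263 H=1536/263] → run H
t=8: vr[E=612352/88105 F=2048/263 H=919040/111249] → run E
t=9: vr[E=881664/88105 F=2048/263 H=919040/111249] → run F
t=10: vr[E=881664/88105 F=2560/263 H=919040/111249] → run H
t=11: vr[E=881664/88105 F=2560/263 H=1188352/111249] → run F
t=12: vr[E=881664/88105 F=3072/263 H=1188352/111249] → run E
t=13: vr[E=1150976/88105 F=3072/263 H=1188352/111249] → run H
t=14: vr[E=1150976/88105 F=3072/263] → run F
t=15: vr[E=1150976/88105] → run E
t=16: vr[E=1420288/88105] → run E
t=17: vr[E=337920/17621] → run E
t=18: vr[E=1958912/88105] → run E
t=19: vr[E=2228224/88105] → run E
t=20: (idle)
t=21: (idle)
t=22: (idle)
t=23: (idle)
t=24: (idle)
t=25: (idle)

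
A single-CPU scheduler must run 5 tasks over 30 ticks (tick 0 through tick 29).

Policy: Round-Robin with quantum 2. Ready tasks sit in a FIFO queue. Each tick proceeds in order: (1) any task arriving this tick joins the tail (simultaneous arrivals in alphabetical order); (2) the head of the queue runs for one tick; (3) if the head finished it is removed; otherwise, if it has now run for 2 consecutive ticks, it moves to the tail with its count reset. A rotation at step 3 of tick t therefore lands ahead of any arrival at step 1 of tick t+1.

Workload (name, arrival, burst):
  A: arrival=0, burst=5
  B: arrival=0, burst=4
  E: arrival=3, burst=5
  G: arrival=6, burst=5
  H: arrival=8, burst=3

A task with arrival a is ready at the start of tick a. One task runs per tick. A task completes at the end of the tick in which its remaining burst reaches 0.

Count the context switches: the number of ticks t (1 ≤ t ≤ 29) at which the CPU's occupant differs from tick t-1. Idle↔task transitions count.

context switches = 13

t=0: queue=[A,B] q_used=0 → run A
t=1: queue=[A,B] q_used=1 → run A
t=2: queue=[B,A] q_used=0 → run B
t=3: queue=[B,A,E] q_used=1 → run B
t=4: queue=[A,E,B] q_used=0 → run A
t=5: queue=[A,E,B] q_used=1 → run A
t=6: queue=[E,B,A,G] q_used=0 → run E
t=7: queue=[E,B,A,G] q_used=1 → run E
t=8: queue=[B,A,G,E,H] q_used=0 → run B
t=9: queue=[B,A,G,E,H] q_used=1 → run B
t=10: queue=[A,G,E,H] q_used=0 → run A
t=11: queue=[G,E,H] q_used=0 → run G
t=12: queue=[G,E,H] q_used=1 → run G
t=13: queue=[E,H,G] q_used=0 → run E
t=14: queue=[E,H,G] q_used=1 → run E
t=15: queue=[H,G,E] q_used=0 → run H
t=16: queue=[H,G,E] q_used=1 → run H
t=17: queue=[G,E,H] q_used=0 → run G
t=18: queue=[G,E,H] q_used=1 → run G
t=19: queue=[E,H,G] q_used=0 → run E
t=20: queue=[H,G] q_used=0 → run H
t=21: queue=[G] q_used=0 → run G
t=22: (idle)
t=23: (idle)
t=24: (idle)
t=25: (idle)
t=26: (idle)
t=27: (idle)
t=28: (idle)
t=29: (idle)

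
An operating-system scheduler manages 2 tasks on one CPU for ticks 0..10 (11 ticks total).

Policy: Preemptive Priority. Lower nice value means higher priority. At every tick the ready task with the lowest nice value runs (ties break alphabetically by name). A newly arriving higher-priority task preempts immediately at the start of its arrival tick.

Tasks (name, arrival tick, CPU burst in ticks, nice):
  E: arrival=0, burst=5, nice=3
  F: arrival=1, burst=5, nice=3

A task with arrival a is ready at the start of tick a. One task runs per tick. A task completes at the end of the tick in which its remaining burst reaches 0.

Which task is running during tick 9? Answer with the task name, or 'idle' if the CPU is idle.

running at tick 9 = F

t=0: ready={E} → run E
t=1: ready={E,F} → run E
t=2: ready={E,F} → run E
t=3: ready={E,F} → run E
t=4: ready={E,F} → run E
t=5: ready={F} → run F
t=6: ready={F} → run F
t=7: ready={F} → run F
t=8: ready={F} → run F
t=9: ready={F} → run F
t=10: (idle)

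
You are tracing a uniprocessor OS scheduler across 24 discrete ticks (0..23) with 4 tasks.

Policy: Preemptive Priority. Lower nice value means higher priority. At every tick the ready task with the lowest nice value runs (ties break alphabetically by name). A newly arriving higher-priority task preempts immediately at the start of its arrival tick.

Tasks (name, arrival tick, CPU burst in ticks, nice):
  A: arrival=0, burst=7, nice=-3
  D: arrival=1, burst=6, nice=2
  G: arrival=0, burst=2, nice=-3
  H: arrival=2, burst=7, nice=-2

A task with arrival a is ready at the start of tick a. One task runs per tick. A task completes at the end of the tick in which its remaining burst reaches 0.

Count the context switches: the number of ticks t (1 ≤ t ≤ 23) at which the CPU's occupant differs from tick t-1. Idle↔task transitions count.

t=0: ready={A,G} → run A
t=1: ready={A,D,G} → run A
t=2: ready={A,D,G,H} → run A
t=3: ready={A,D,G,H} → run A
t=4: ready={A,D,G,H} → run A
t=5: ready={A,D,G,H} → run A
t=6: ready={A,D,G,H} → run A
t=7: ready={D,G,H} → run G
t=8: ready={D,G,H} → run G
t=9: ready={D,H} → run H
t=10: ready={D,H} → run H
t=11: ready={D,H} → run H
t=12: ready={D,H} → run H
t=13: ready={D,H} → run H
t=14: ready={D,H} → run H
t=15: ready={D,H} → run H
t=16: ready={D} → run D
t=17: ready={D} → run D
t=18: ready={D} → run D
t=19: ready={D} → run D
t=20: ready={D} → run D
t=21: ready={D} → run D
t=22: (idle)
t=23: (idle)

context switches = 4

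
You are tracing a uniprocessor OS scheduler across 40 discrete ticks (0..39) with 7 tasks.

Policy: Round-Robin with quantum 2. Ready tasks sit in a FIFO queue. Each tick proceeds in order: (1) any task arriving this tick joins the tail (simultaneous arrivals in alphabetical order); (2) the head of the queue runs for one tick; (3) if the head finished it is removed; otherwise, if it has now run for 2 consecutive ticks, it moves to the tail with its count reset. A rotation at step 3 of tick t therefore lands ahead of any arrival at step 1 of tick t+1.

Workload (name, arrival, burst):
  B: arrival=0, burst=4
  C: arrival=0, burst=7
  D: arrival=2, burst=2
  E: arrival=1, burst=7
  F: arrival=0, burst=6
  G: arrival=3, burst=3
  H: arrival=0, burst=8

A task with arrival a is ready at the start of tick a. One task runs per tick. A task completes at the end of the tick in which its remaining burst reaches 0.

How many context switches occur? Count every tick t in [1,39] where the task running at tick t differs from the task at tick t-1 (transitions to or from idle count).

t=0: queue=[B,C,F,H] q_used=0 → run B
t=1: queue=[B,C,F,H,E] q_used=1 → run B
t=2: queue=[C,F,H,E,B,D] q_used=0 → run C
t=3: queue=[C,F,H,E,B,D,G] q_used=1 → run C
t=4: queue=[F,H,E,B,D,G,C] q_used=0 → run F
t=5: queue=[F,H,E,B,D,G,C] q_used=1 → run F
t=6: queue=[H,E,B,D,G,C,F] q_used=0 → run H
t=7: queue=[H,E,B,D,G,C,F] q_used=1 → run H
t=8: queue=[E,B,D,G,C,F,H] q_used=0 → run E
t=9: queue=[E,B,D,G,C,F,H] q_used=1 → run E
t=10: queue=[B,D,G,C,F,H,E] q_used=0 → run B
t=11: queue=[B,D,G,C,F,H,E] q_used=1 → run B
t=12: queue=[D,G,C,F,H,E] q_used=0 → run D
t=13: queue=[D,G,C,F,H,E] q_used=1 → run D
t=14: queue=[G,C,F,H,E] q_used=0 → run G
t=15: queue=[G,C,F,H,E] q_used=1 → run G
t=16: queue=[C,F,H,E,G] q_used=0 → run C
t=17: queue=[C,F,H,E,G] q_used=1 → run C
t=18: queue=[F,H,E,G,C] q_used=0 → run F
t=19: queue=[F,H,E,G,C] q_used=1 → run F
t=20: queue=[H,E,G,C,F] q_used=0 → run H
t=21: queue=[H,E,G,C,F] q_used=1 → run H
t=22: queue=[E,G,C,F,H] q_used=0 → run E
t=23: queue=[E,G,C,F,H] q_used=1 → run E
t=24: queue=[G,C,F,H,E] q_used=0 → run G
t=25: queue=[C,F,H,E] q_used=0 → run C
t=26: queue=[C,F,H,E] q_used=1 → run C
t=27: queue=[F,H,E,C] q_used=0 → run F
t=28: queue=[F,H,E,C] q_used=1 → run F
t=29: queue=[H,E,C] q_used=0 → run H
t=30: queue=[H,E,C] q_used=1 → run H
t=31: queue=[E,C,H] q_used=0 → run E
t=32: queue=[E,C,H] q_used=1 → run E
t=33: queue=[C,H,E] q_used=0 → run C
t=34: queue=[H,E] q_used=0 → run H
t=35: queue=[H,E] q_used=1 → run H
t=36: queue=[E] q_used=0 → run E
t=37: (idle)
t=38: (idle)
t=39: (idle)

context switches = 20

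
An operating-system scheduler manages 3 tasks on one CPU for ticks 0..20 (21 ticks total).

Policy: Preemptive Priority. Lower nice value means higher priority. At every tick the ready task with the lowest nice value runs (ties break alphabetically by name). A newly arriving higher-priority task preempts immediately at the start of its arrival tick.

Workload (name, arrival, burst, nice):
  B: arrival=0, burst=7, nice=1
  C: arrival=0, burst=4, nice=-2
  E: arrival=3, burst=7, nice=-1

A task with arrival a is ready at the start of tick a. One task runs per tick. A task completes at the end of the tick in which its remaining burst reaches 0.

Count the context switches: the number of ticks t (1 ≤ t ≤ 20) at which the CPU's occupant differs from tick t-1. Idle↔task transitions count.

t=0: ready={B,C} → run C
t=1: ready={B,C} → run C
t=2: ready={B,C} → run C
t=3: ready={B,C,E} → run C
t=4: ready={B,E} → run E
t=5: ready={B,E} → run E
t=6: ready={B,E} → run E
t=7: ready={B,E} → run E
t=8: ready={B,E} → run E
t=9: ready={B,E} → run E
t=10: ready={B,E} → run E
t=11: ready={B} → run B
t=12: ready={B} → run B
t=13: ready={B} → run B
t=14: ready={B} → run B
t=15: ready={B} → run B
t=16: ready={B} → run B
t=17: ready={B} → run B
t=18: (idle)
t=19: (idle)
t=20: (idle)

context switches = 3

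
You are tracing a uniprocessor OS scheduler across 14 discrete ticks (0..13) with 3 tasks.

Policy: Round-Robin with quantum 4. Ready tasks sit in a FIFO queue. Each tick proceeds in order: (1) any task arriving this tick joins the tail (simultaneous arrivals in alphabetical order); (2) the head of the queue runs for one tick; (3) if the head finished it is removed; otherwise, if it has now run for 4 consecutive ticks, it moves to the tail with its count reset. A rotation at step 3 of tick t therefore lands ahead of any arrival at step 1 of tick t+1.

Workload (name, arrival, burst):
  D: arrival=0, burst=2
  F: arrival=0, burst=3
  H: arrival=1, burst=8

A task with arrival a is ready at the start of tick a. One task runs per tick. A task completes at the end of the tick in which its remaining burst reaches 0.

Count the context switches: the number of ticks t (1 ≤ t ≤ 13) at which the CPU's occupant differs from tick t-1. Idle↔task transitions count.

context switches = 3

t=0: queue=[D,F] q_used=0 → run D
t=1: queue=[D,F,H] q_used=1 → run D
t=2: queue=[F,H] q_used=0 → run F
t=3: queue=[F,H] q_used=1 → run F
t=4: queue=[F,H] q_used=2 → run F
t=5: queue=[H] q_used=0 → run H
t=6: queue=[H] q_used=1 → run H
t=7: queue=[H] q_used=2 → run H
t=8: queue=[H] q_used=3 → run H
t=9: queue=[H] q_used=0 → run H
t=10: queue=[H] q_used=1 → run H
t=11: queue=[H] q_used=2 → run H
t=12: queue=[H] q_used=3 → run H
t=13: (idle)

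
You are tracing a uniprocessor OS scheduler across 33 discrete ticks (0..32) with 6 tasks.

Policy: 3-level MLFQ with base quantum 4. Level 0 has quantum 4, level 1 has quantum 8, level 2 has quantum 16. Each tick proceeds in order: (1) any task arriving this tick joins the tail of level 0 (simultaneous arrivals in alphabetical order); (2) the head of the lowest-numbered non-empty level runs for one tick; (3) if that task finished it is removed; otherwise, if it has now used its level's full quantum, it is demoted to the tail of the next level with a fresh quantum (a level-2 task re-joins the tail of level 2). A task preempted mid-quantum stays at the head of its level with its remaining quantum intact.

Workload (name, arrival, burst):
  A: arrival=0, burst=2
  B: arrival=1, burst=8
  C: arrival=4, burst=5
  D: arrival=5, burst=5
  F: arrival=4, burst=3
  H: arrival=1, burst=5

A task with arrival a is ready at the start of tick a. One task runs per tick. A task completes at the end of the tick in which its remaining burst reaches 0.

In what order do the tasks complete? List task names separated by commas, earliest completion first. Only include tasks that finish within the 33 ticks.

completion order = A, F, B, H, C, D

t=0: L0/L1/L2 = A/-/- → run A
t=1: L0/L1/L2 = ABH/-/- → run A
t=2: L0/L1/L2 = BH/-/- → run B
t=3: L0/L1/L2 = BH/-/- → run B
t=4: L0/L1/L2 = BHCF/-/- → run B
t=5: L0/L1/L2 = BHCFD/-/- → run B
t=6: L0/L1/L2 = HCFD/B/- → run H
t=7: L0/L1/L2 = HCFD/B/- → run H
t=8: L0/L1/L2 = HCFD/B/- → run H
t=9: L0/L1/L2 = HCFD/B/- → run H
t=10: L0/L1/L2 = CFD/BH/- → run C
t=11: L0/L1/L2 = CFD/BH/- → run C
t=12: L0/L1/L2 = CFD/BH/- → run C
t=13: L0/L1/L2 = CFD/BH/- → run C
t=14: L0/L1/L2 = FD/BHC/- → run F
t=15: L0/L1/L2 = FD/BHC/- → run F
t=16: L0/L1/L2 = FD/BHC/- → run F
t=17: L0/L1/L2 = D/BHC/- → run D
t=18: L0/L1/L2 = D/BHC/- → run D
t=19: L0/L1/L2 = D/BHC/- → run D
t=20: L0/L1/L2 = D/BHC/- → run D
t=21: L0/L1/L2 = -/BHCD/- → run B
t=22: L0/L1/L2 = -/BHCD/- → run B
t=23: L0/L1/L2 = -/BHCD/- → run B
t=24: L0/L1/L2 = -/BHCD/- → run B
t=25: L0/L1/L2 = -/HCD/- → run H
t=26: L0/L1/L2 = -/CD/- → run C
t=27: L0/L1/L2 = -/D/- → run D
t=28: (idle)
t=29: (idle)
t=30: (idle)
t=31: (idle)
t=32: (idle)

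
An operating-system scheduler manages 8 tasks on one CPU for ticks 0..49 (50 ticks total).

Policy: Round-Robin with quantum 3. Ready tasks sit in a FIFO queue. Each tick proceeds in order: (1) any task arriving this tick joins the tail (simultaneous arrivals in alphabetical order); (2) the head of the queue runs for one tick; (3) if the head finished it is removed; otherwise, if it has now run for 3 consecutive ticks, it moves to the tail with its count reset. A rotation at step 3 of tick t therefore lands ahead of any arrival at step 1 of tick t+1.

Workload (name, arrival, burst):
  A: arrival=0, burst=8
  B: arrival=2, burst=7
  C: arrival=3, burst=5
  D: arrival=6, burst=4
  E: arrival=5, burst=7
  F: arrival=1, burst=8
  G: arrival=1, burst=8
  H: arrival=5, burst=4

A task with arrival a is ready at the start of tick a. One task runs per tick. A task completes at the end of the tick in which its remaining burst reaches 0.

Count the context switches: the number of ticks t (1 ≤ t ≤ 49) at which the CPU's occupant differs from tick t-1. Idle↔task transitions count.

t=0: queue=[A] q_used=0 → run A
t=1: queue=[A,F,G] q_used=1 → run A
t=2: queue=[A,F,G,B] q_used=2 → run A
t=3: queue=[F,G,B,A,C] q_used=0 → run F
t=4: queue=[F,G,B,A,C] q_used=1 → run F
t=5: queue=[F,G,B,A,C,E,H] q_used=2 → run F
t=6: queue=[G,B,A,C,E,H,F,D] q_used=0 → run G
t=7: queue=[G,B,A,C,E,H,F,D] q_used=1 → run G
t=8: queue=[G,B,A,C,E,H,F,D] q_used=2 → run G
t=9: queue=[B,A,C,E,H,F,D,G] q_used=0 → run B
t=10: queue=[B,A,C,E,H,F,D,G] q_used=1 → run B
t=11: queue=[B,A,C,E,H,F,D,G] q_used=2 → run B
t=12: queue=[A,C,E,H,F,D,G,B] q_used=0 → run A
t=13: queue=[A,C,E,H,F,D,G,B] q_used=1 → run A
t=14: queue=[A,C,E,H,F,D,G,B] q_used=2 → run A
t=15: queue=[C,E,H,F,D,G,B,A] q_used=0 → run C
t=16: queue=[C,E,H,F,D,G,B,A] q_used=1 → run C
t=17: queue=[C,E,H,F,D,G,B,A] q_used=2 → run C
t=18: queue=[E,H,F,D,G,B,A,C] q_used=0 → run E
t=19: queue=[E,H,F,D,G,B,A,C] q_used=1 → run E
t=20: queue=[E,H,F,D,G,B,A,C] q_used=2 → run E
t=21: queue=[H,F,D,G,B,A,C,E] q_used=0 → run H
t=22: queue=[H,F,D,G,B,A,C,E] q_used=1 → run H
t=23: queue=[H,F,D,G,B,A,C,E] q_used=2 → run H
t=24: queue=[F,D,G,B,A,C,E,H] q_used=0 → run F
t=25: queue=[F,D,G,B,A,C,E,H] q_used=1 → run F
t=26: queue=[F,D,G,B,A,C,E,H] q_used=2 → run F
t=27: queue=[D,G,B,A,C,E,H,F] q_used=0 → run D
t=28: queue=[D,G,B,A,C,E,H,F] q_used=1 → run D
t=29: queue=[D,G,B,A,C,E,H,F] q_used=2 → run D
t=30: queue=[G,B,A,C,E,H,F,D] q_used=0 → run G
t=31: queue=[G,B,A,C,E,H,F,D] q_used=1 → run G
t=32: queue=[G,B,A,C,E,H,F,D] q_used=2 → run G
t=33: queue=[B,A,C,E,H,F,D,G] q_used=0 → run B
t=34: queue=[B,A,C,E,H,F,D,G] q_used=1 → run B
t=35: queue=[B,A,C,E,H,F,D,G] q_used=2 → run B
t=36: queue=[A,C,E,H,F,D,G,B] q_used=0 → run A
t=37: queue=[A,C,E,H,F,D,G,B] q_used=1 → run A
t=38: queue=[C,E,H,F,D,G,B] q_used=0 → run C
t=39: queue=[C,E,H,F,D,G,B] q_used=1 → run C
t=40: queue=[E,H,F,D,G,B] q_used=0 → run E
t=41: queue=[E,H,F,D,G,B] q_used=1 → run E
t=42: queue=[E,H,F,D,G,B] q_used=2 → run E
t=43: queue=[H,F,D,G,B,E] q_used=0 → run H
t=44: queue=[F,D,G,B,E] q_used=0 → run F
t=45: queue=[F,D,G,B,E] q_used=1 → run F
t=46: queue=[D,G,B,E] q_used=0 → run D
t=47: queue=[G,B,E] q_used=0 → run G
t=48: queue=[G,B,E] q_used=1 → run G
t=49: queue=[B,E] q_used=0 → run B

context switches = 19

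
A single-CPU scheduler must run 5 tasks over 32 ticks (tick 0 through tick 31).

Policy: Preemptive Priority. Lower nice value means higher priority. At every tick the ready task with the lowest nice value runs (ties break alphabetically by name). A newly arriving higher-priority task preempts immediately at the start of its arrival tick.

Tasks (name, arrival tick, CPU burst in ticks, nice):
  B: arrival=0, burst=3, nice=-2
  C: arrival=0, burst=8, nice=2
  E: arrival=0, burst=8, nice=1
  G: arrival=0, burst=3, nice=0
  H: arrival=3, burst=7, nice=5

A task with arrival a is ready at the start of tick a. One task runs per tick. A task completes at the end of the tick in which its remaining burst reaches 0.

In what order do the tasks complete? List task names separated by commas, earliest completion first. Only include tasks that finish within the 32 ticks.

completion order = B, G, E, C, H

t=0: ready={B,C,E,G} → run B
t=1: ready={B,C,E,G} → run B
t=2: ready={B,C,E,G} → run B
t=3: ready={C,E,G,H} → run G
t=4: ready={C,E,G,H} → run G
t=5: ready={C,E,G,H} → run G
t=6: ready={C,E,H} → run E
t=7: ready={C,E,H} → run E
t=8: ready={C,E,H} → run E
t=9: ready={C,E,H} → run E
t=10: ready={C,E,H} → run E
t=11: ready={C,E,H} → run E
t=12: ready={C,E,H} → run E
t=13: ready={C,E,H} → run E
t=14: ready={C,H} → run C
t=15: ready={C,H} → run C
t=16: ready={C,H} → run C
t=17: ready={C,H} → run C
t=18: ready={C,H} → run C
t=19: ready={C,H} → run C
t=20: ready={C,H} → run C
t=21: ready={C,H} → run C
t=22: ready={H} → run H
t=23: ready={H} → run H
t=24: ready={H} → run H
t=25: ready={H} → run H
t=26: ready={H} → run H
t=27: ready={H} → run H
t=28: ready={H} → run H
t=29: (idle)
t=30: (idle)
t=31: (idle)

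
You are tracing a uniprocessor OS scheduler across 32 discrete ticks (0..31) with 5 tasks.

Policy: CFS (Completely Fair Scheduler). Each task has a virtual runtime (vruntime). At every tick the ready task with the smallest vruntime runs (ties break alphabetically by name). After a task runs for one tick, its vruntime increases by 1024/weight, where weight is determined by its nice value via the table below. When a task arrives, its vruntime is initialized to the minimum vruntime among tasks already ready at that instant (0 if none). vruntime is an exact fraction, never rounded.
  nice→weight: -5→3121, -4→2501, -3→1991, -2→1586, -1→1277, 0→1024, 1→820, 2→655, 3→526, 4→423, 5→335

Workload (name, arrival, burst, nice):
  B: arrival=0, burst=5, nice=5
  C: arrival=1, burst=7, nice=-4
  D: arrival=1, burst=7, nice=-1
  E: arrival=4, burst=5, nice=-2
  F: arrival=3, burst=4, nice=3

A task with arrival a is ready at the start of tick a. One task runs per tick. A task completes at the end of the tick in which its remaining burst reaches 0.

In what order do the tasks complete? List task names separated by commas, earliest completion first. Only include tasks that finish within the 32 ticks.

t=0: vr[B=0] → run B
t=1: vr[B=1024/335 C=1024/335 D=1024/335] → run B
t=2: vr[B=2048/335 C=1024/335 D=1024/335] → run C
t=3: vr[B=2048/335 C=2904064/837835 D=1024/335 F=1024/335] → run D
t=4: vr[B=2048/335 C=2904064/837835 D=1650688/427795 E=1024/335 F=1024/335] → run E
t=5: vr[B=2048/335 C=2904064/837835 D=1650688/427795 E=983552/265655 F=1024/335] → run F
t=6: vr[B=2048/335 C=2904064/837835 D=1650688/427795 E=983552/265655 F=440832/88105] → run C
t=7: vr[B=2048/335 C=3247104/837835 D=1650688/427795 E=983552/265655 F=440832/88105] → run E
t=8: vr[B=2048/335 C=3247104/837835 D=1650688/427795 E=1155072/265655 F=440832/88105] → run D
t=9: vr[B=2048/335 C=3247104/837835 D=1993728/427795 E=1155072/265655 F=440832/88105] → run C
t=10: vr[B=2048/335 C=3590144/837835 D=1993728/427795 E=1155072/265655 F=440832/88105] → run C
t=11: vr[B=2048/335 C=3933184/837835 D=1993728/427795 E=1155072/265655 F=440832/88105] → run E
t=12: vr[B=2048/335 C=3933184/837835 D=1993728/427795 E=1326592/265655 F=440832/88105] → run D
t=13: vr[B=2048/335 C=3933184/837835 D=2336768/427795 E=1326592/265655 F=440832/88105] → run C
t=14: vr[B=2048/335 C=4276224/837835 D=2336768/427795 E=1326592/265655 F=440832/88105] → run E
t=15: vr[B=2048/335 C=4276224/837835 D=2336768/427795 E=1498112/265655 F=440832/88105] → run F
t=16: vr[B=2048/335 C=4276224/837835 D=2336768/427795 E=1498112/265655 F=612352/88105] → run C
t=17: vr[B=2048/335 C=4619264/837835 D=2336768/427795 E=1498112/265655 F=612352/88105] → run D
t=18: vr[B=2048/335 C=4619264/837835 D=2679808/427795 E=1498112/265655 F=612352/88105] → run C
t=19: vr[B=2048/335 D=2679808/427795 E=1498112/265655 F=612352/88105] → run E
t=20: vr[B=2048/335 D=2679808/427795 F=612352/88105] → run B
t=21: vr[B=3072/335 D=2679808/427795 F=612352/88105] → run D
t=22: vr[B=3072/335 D=3022848/427795 F=612352/88105] → run F
t=23: vr[B=3072/335 D=3022848/427795 F=783872/88105] → run D
t=24: vr[B=3072/335 D=3365888/427795 F=783872/88105] → run D
t=25: vr[B=3072/335 F=783872/88105] → run F
t=26: vr[B=3072/335] → run B
t=27: vr[B=4096/335] → run B
t=28: (idle)
t=29: (idle)
t=30: (idle)
t=31: (idle)

completion order = C, E, D, F, B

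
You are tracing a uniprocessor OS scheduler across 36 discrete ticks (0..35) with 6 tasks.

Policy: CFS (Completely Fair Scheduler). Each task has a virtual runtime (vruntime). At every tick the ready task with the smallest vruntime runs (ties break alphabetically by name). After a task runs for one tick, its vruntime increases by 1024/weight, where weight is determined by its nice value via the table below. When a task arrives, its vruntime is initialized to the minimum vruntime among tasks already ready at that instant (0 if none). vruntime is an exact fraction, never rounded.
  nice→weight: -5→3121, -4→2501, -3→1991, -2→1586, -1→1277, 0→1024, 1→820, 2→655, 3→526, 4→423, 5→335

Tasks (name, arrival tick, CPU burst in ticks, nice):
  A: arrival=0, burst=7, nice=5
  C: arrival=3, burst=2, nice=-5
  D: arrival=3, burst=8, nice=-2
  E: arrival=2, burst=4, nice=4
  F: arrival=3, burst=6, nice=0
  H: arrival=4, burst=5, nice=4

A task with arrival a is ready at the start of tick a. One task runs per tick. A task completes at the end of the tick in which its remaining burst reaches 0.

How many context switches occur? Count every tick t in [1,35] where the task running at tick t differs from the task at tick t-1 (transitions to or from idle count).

context switches = 28

t=0: vr[A=0] → run A
t=1: vr[A=1024/335] → run A
t=2: vr[A=2048/335 E=2048/335] → run A
t=3: vr[A=3072/335 C=2048/335 D=2048/335 E=2048/335 F=2048/335] → run C
t=4: vr[A=3072/335 C=6734848/1045535 D=2048/335 E=2048/335 F=2048/335 H=2048/335] → run D
t=5: vr[A=3072/335 C=6734848/1045535 D=1795584/265655 E=2048/335 F=2048/335 H=2048/335] → run E
t=6: vr[A=3072/335 C=6734848/1045535 D=1795584/265655 E=1209344/141705 F=2048/335 H=2048/335] → run F
t=7: vr[A=3072/335 C=6734848/1045535 D=1795584/265655 E=1209344/141705 F=2383/335 H=2048/335] → run H
t=8: vr[A=3072/335 C=6734848/1045535 D=1795584/265655 E=1209344/141705 F=2383/335 H=1209344/141705] → run C
t=9: vr[A=3072/335 D=1795584/265655 E=1209344/141705 F=2383/335 H=1209344/141705] → run D
t=10: vr[A=3072/335 D=1967104/265655 E=1209344/141705 F=2383/335 H=1209344/141705] → run F
t=11: vr[A=3072/335 D=1967104/265655 E=1209344/141705 F=2718/335 H=1209344/141705] → run D
t=12: vr[A=3072/335 D=2138624/265655 E=1209344/141705 F=2718/335 H=1209344/141705] → run D
t=13: vr[A=3072/335 D=2310144/265655 E=1209344/141705 F=2718/335 H=1209344/141705] → run F
t=14: vr[A=3072/335 D=2310144/265655 E=1209344/141705 F=3053/335 H=1209344/141705] → run E
t=15: vr[A=3072/335 D=2310144/265655 E=1552384/141705 F=3053/335 H=1209344/141705] → run H
t=16: vr[A=3072/335 D=2310144/265655 E=1552384/141705 F=3053/335 H=1552384/141705] → run D
t=17: vr[A=3072/335 D=2481664/265655 E=1552384/141705 F=3053/335 H=1552384/141705] → run F
t=18: vr[A=3072/335 D=2481664/265655 E=1552384/141705 F=3388/335 H=1552384/141705] → run A
t=19: vr[A=4096/335 D=2481664/265655 E=1552384/141705 F=3388/335 H=1552384/141705] → run D
t=20: vr[A=4096/335 D=2653184/265655 E=1552384/141705 F=3388/335 H=1552384/141705] → run D
t=21: vr[A=4096/335 D=2824704/265655 E=1552384/141705 F=3388/335 H=1552384/141705] → run F
t=22: vr[A=4096/335 D=2824704/265655 E=1552384/141705 F=3723/335 H=1552384/141705] → run D
t=23: vr[A=4096/335 E=1552384/141705 F=3723/335 H=1552384/141705] → run E
t=24: vr[A=4096/335 E=631808/47235 F=3723/335 H=1552384/141705] → run H
t=25: vr[A=4096/335 E=631808/47235 F=3723/335 H=631808/47235] → run F
t=26: vr[A=4096/335 E=631808/47235 H=631808/47235] → run A
t=27: vr[A=1024/67 E=631808/47235 H=631808/47235] → run E
t=28: vr[A=1024/67 H=631808/47235] → run H
t=29: vr[A=1024/67 H=2238464/141705] → run A
t=30: vr[A=6144/335 H=2238464/141705] → run H
t=31: vr[A=6144/335] → run A
t=32: (idle)
t=33: (idle)
t=34: (idle)
t=35: (idle)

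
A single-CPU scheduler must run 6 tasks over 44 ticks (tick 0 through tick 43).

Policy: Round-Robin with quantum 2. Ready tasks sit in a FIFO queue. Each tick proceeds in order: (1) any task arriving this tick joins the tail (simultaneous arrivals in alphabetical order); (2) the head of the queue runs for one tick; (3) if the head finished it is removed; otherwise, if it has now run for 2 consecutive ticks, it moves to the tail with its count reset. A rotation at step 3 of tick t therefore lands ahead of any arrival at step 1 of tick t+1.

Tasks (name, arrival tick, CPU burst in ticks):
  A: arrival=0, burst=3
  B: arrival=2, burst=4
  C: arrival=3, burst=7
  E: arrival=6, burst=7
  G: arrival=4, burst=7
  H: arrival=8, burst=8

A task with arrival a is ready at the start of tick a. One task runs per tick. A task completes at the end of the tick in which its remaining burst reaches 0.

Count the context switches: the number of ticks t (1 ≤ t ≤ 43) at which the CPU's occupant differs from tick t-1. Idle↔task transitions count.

context switches = 19

t=0: queue=[A] q_used=0 → run A
t=1: queue=[A] q_used=1 → run A
t=2: queue=[A,B] q_used=0 → run A
t=3: queue=[B,C] q_used=0 → run B
t=4: queue=[B,C,G] q_used=1 → run B
t=5: queue=[C,G,B] q_used=0 → run C
t=6: queue=[C,G,B,E] q_used=1 → run C
t=7: queue=[G,B,E,C] q_used=0 → run G
t=8: queue=[G,B,E,C,H] q_used=1 → run G
t=9: queue=[B,E,C,H,G] q_used=0 → run B
t=10: queue=[B,E,C,H,G] q_used=1 → run B
t=11: queue=[E,C,H,G] q_used=0 → run E
t=12: queue=[E,C,H,G] q_used=1 → run E
t=13: queue=[C,H,G,E] q_used=0 → run C
t=14: queue=[C,H,G,E] q_used=1 → run C
t=15: queue=[H,G,E,C] q_used=0 → run H
t=16: queue=[H,G,E,C] q_used=1 → run H
t=17: queue=[G,E,C,H] q_used=0 → run G
t=18: queue=[G,E,C,H] q_used=1 → run G
t=19: queue=[E,C,H,G] q_used=0 → run E
t=20: queue=[E,C,H,G] q_used=1 → run E
t=21: queue=[C,H,G,E] q_used=0 → run C
t=22: queue=[C,H,G,E] q_used=1 → run C
t=23: queue=[H,G,E,C] q_used=0 → run H
t=24: queue=[H,G,E,C] q_used=1 → run H
t=25: queue=[G,E,C,H] q_used=0 → run G
t=26: queue=[G,E,C,H] q_used=1 → run G
t=27: queue=[E,C,H,G] q_used=0 → run E
t=28: queue=[E,C,H,G] q_used=1 → run E
t=29: queue=[C,H,G,E] q_used=0 → run C
t=30: queue=[H,G,E] q_used=0 → run H
t=31: queue=[H,G,E] q_used=1 → run H
t=32: queue=[G,E,H] q_used=0 → run G
t=33: queue=[E,H] q_used=0 → run E
t=34: queue=[H] q_used=0 → run H
t=35: queue=[H] q_used=1 → run H
t=36: (idle)
t=37: (idle)
t=38: (idle)
t=39: (idle)
t=40: (idle)
t=41: (idle)
t=42: (idle)
t=43: (idle)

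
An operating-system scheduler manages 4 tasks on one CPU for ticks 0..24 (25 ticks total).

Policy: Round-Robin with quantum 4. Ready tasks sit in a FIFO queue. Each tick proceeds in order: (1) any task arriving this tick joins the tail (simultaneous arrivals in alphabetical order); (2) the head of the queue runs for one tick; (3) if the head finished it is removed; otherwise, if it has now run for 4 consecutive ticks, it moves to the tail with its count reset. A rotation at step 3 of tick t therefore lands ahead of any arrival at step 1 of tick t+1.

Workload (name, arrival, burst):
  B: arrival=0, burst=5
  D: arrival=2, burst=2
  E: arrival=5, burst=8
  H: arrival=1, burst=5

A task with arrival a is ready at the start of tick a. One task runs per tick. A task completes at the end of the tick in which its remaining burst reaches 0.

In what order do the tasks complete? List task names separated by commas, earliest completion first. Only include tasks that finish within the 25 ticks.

t=0: queue=[B] q_used=0 → run B
t=1: queue=[B,H] q_used=1 → run B
t=2: queue=[B,H,D] q_used=2 → run B
t=3: queue=[B,H,D] q_used=3 → run B
t=4: queue=[H,D,B] q_used=0 → run H
t=5: queue=[H,D,B,E] q_used=1 → run H
t=6: queue=[H,D,B,E] q_used=2 → run H
t=7: queue=[H,D,B,E] q_used=3 → run H
t=8: queue=[D,B,E,H] q_used=0 → run D
t=9: queue=[D,B,E,H] q_used=1 → run D
t=10: queue=[B,E,H] q_used=0 → run B
t=11: queue=[E,H] q_used=0 → run E
t=12: queue=[E,H] q_used=1 → run E
t=13: queue=[E,H] q_used=2 → run E
t=14: queue=[E,H] q_used=3 → run E
t=15: queue=[H,E] q_used=0 → run H
t=16: queue=[E] q_used=0 → run E
t=17: queue=[E] q_used=1 → run E
t=18: queue=[E] q_used=2 → run E
t=19: queue=[E] q_used=3 → run E
t=20: (idle)
t=21: (idle)
t=22: (idle)
t=23: (idle)
t=24: (idle)

completion order = D, B, H, E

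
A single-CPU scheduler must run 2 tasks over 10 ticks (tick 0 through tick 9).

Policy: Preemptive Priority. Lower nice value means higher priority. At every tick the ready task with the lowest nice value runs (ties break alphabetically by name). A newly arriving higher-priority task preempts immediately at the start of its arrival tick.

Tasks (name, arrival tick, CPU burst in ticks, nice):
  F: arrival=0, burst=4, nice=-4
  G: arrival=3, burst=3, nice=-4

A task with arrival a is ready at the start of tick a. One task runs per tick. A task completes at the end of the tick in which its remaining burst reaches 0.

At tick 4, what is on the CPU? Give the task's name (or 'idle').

running at tick 4 = G

t=0: ready={F} → run F
t=1: ready={F} → run F
t=2: ready={F} → run F
t=3: ready={F,G} → run F
t=4: ready={G} → run G
t=5: ready={G} → run G
t=6: ready={G} → run G
t=7: (idle)
t=8: (idle)
t=9: (idle)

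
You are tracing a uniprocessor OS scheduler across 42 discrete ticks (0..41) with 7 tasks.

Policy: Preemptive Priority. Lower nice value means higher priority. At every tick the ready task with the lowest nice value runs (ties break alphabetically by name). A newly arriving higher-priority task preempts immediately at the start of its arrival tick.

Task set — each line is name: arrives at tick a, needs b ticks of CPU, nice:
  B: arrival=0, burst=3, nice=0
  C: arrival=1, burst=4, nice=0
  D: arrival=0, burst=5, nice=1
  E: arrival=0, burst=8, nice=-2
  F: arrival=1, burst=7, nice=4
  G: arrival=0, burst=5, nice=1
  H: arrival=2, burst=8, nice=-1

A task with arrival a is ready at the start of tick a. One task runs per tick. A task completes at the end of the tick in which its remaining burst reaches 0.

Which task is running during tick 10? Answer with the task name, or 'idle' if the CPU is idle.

t=0: ready={B,D,E,G} → run E
t=1: ready={B,C,D,E,F,G} → run E
t=2: ready={B,C,D,E,F,G,H} → run E
t=3: ready={B,C,D,E,F,G,H} → run E
t=4: ready={B,C,D,E,F,G,H} → run E
t=5: ready={B,C,D,E,F,G,H} → run E
t=6: ready={B,C,D,E,F,G,H} → run E
t=7: ready={B,C,D,E,F,G,H} → run E
t=8: ready={B,C,D,F,G,H} → run H
t=9: ready={B,C,D,F,G,H} → run H
t=10: ready={B,C,D,F,G,H} → run H
t=11: ready={B,C,D,F,G,H} → run H
t=12: ready={B,C,D,F,G,H} → run H
t=13: ready={B,C,D,F,G,H} → run H
t=14: ready={B,C,D,F,G,H} → run H
t=15: ready={B,C,D,F,G,H} → run H
t=16: ready={B,C,D,F,G} → run B
t=17: ready={B,C,D,F,G} → run B
t=18: ready={B,C,D,F,G} → run B
t=19: ready={C,D,F,G} → run C
t=20: ready={C,D,F,G} → run C
t=21: ready={C,D,F,G} → run C
t=22: ready={C,D,F,G} → run C
t=23: ready={D,F,G} → run D
t=24: ready={D,F,G} → run D
t=25: ready={D,F,G} → run D
t=26: ready={D,F,G} → run D
t=27: ready={D,F,G} → run D
t=28: ready={F,G} → run G
t=29: ready={F,G} → run G
t=30: ready={F,G} → run G
t=31: ready={F,G} → run G
t=32: ready={F,G} → run G
t=33: ready={F} → run F
t=34: ready={F} → run F
t=35: ready={F} → run F
t=36: ready={F} → run F
t=37: ready={F} → run F
t=38: ready={F} → run F
t=39: ready={F} → run F
t=40: (idle)
t=41: (idle)

running at tick 10 = H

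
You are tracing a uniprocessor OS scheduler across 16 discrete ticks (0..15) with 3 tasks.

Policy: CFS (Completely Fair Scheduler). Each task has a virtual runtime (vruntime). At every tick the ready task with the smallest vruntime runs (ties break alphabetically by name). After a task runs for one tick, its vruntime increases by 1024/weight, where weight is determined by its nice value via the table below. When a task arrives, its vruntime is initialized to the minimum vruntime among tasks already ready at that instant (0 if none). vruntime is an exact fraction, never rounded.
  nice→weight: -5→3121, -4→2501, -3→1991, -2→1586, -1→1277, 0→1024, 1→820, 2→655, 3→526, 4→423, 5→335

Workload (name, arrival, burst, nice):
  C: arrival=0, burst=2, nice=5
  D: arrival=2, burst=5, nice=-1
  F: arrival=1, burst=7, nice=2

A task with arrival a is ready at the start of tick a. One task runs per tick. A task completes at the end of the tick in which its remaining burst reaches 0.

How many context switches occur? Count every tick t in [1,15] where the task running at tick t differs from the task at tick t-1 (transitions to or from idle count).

t=0: vr[C=0] → run C
t=1: vr[C=1024/335 F=1024/335] → run C
t=2: vr[D=1024/335 F=1024/335] → run D
t=3: vr[D=1650688/427795 F=1024/335] → run F
t=4: vr[D=1650688/427795 F=202752/43885] → run D
t=5: vr[D=1993728/427795 F=202752/43885] → run F
t=6: vr[D=1993728/427795 F=54272/8777] → run D
t=7: vr[D=2336768/427795 F=54272/8777] → run D
t=8: vr[D=2679808/427795 F=54272/8777] → run F
t=9: vr[D=2679808/427795 F=339968/43885] → run D
t=10: vr[F=339968/43885] → run F
t=11: vr[F=408576/43885] → run F
t=12: vr[F=477184/43885] → run F
t=13: vr[F=545792/43885] → run F
t=14: (idle)
t=15: (idle)

context switches = 9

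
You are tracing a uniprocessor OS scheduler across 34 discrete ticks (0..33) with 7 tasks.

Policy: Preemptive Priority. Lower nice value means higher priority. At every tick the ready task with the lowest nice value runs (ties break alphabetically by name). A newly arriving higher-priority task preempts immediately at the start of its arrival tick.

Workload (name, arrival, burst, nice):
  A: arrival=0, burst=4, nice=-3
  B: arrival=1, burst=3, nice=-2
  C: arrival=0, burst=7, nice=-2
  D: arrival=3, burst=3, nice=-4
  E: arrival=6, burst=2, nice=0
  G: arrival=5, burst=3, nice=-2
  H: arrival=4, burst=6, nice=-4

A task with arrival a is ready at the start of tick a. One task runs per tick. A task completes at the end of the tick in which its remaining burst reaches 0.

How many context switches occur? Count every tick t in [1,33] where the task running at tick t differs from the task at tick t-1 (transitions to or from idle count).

context switches = 8

t=0: ready={A,C} → run A
t=1: ready={A,B,C} → run A
t=2: ready={A,B,C} → run A
t=3: ready={A,B,C,D} → run D
t=4: ready={A,B,C,D,H} → run D
t=5: ready={A,B,C,D,G,H} → run D
t=6: ready={A,B,C,E,G,H} → run H
t=7: ready={A,B,C,E,G,H} → run H
t=8: ready={A,B,C,E,G,H} → run H
t=9: ready={A,B,C,E,G,H} → run H
t=10: ready={A,B,C,E,G,H} → run H
t=11: ready={A,B,C,E,G,H} → run H
t=12: ready={A,B,C,E,G} → run A
t=13: ready={B,C,E,G} → run B
t=14: ready={B,C,E,G} → run B
t=15: ready={B,C,E,G} → run B
t=16: ready={C,E,G} → run C
t=17: ready={C,E,G} → run C
t=18: ready={C,E,G} → run C
t=19: ready={C,E,G} → run C
t=20: ready={C,E,G} → run C
t=21: ready={C,E,G} → run C
t=22: ready={C,E,G} → run C
t=23: ready={E,G} → run G
t=24: ready={E,G} → run G
t=25: ready={E,G} → run G
t=26: ready={E} → run E
t=27: ready={E} → run E
t=28: (idle)
t=29: (idle)
t=30: (idle)
t=31: (idle)
t=32: (idle)
t=33: (idle)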